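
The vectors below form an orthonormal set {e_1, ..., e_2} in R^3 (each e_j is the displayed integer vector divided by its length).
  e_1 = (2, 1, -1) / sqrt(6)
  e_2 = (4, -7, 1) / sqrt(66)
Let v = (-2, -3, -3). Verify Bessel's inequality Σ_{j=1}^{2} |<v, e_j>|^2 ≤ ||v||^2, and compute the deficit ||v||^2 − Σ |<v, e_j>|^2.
Σ |<v, e_j>|^2 = 46/11; ||v||^2 = 22; deficit = 196/11

Write each e_j = u_j / sqrt(<u_j, u_j>) where u_j is the displayed integer vector. Then <v, e_j> = <v, u_j> / sqrt(<u_j, u_j>), so |<v, e_j>|^2 = <v, u_j>^2 / <u_j, u_j>.
Coefficients: <v, e_1> = -4/sqrt(6), <v, e_2> = 10/sqrt(66).
Square and sum: Σ |<v, e_j>|^2 = 46/11.
Compute ||v||^2 = v·v = 22.
Deficit = 22 − 46/11 = 196/11 ≥ 0, confirming Bessel's inequality. (The deficit equals ||v − Σ <v,e_j> e_j||^2, the squared distance from v to span{e_j}.)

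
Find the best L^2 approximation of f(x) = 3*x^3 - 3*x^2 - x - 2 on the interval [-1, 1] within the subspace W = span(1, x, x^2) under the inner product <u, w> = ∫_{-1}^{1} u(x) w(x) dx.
g(x) = -3*x^2 + 4*x/5 - 2

The best approximation g ∈ W is the orthogonal projection of f onto W. Writing g = a_0 + a_1 x + a_2 x^2, the coefficients solve the normal equations G · a = b where
  G_{ij} = <φ_i, φ_j> and b_i = <f, φ_i>, with φ_0 = 1, φ_1 = x, φ_2 = x^2.
G =
  [2, 0, 2/3]
  [0, 2/3, 0]
  [2/3, 0, 2/5],
b = (-6, 8/15, -38/15).
Solving gives a_0 = -2, a_1 = 4/5, a_2 = -3, so
  g(x) = -3*x^2 + 4*x/5 - 2.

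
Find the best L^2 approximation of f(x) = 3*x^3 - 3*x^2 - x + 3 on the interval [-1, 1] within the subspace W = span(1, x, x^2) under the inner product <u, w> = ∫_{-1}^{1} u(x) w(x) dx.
g(x) = -3*x^2 + 4*x/5 + 3

The best approximation g ∈ W is the orthogonal projection of f onto W. Writing g = a_0 + a_1 x + a_2 x^2, the coefficients solve the normal equations G · a = b where
  G_{ij} = <φ_i, φ_j> and b_i = <f, φ_i>, with φ_0 = 1, φ_1 = x, φ_2 = x^2.
G =
  [2, 0, 2/3]
  [0, 2/3, 0]
  [2/3, 0, 2/5],
b = (4, 8/15, 4/5).
Solving gives a_0 = 3, a_1 = 4/5, a_2 = -3, so
  g(x) = -3*x^2 + 4*x/5 + 3.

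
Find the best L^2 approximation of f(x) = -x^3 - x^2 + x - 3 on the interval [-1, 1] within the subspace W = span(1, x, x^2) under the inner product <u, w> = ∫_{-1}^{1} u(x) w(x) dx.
g(x) = -x^2 + 2*x/5 - 3

The best approximation g ∈ W is the orthogonal projection of f onto W. Writing g = a_0 + a_1 x + a_2 x^2, the coefficients solve the normal equations G · a = b where
  G_{ij} = <φ_i, φ_j> and b_i = <f, φ_i>, with φ_0 = 1, φ_1 = x, φ_2 = x^2.
G =
  [2, 0, 2/3]
  [0, 2/3, 0]
  [2/3, 0, 2/5],
b = (-20/3, 4/15, -12/5).
Solving gives a_0 = -3, a_1 = 2/5, a_2 = -1, so
  g(x) = -x^2 + 2*x/5 - 3.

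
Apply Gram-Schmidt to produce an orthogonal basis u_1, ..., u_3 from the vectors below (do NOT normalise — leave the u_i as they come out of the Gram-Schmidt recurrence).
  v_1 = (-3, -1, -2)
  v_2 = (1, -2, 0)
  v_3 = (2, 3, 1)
Orthogonal basis:
  u_1 = (-3, -1, -2)
  u_2 = (11/14, -29/14, -1/7)
  u_3 = (28/69, 14/69, -49/69)

Apply the Gram-Schmidt recurrence
  u_1 = v_1
  u_i = v_i − Σ_{j<i} ((v_i · u_j) / (u_j · u_j)) · u_j.

Step by step this gives:
  u_1 = (-3, -1, -2)
  u_2 = (11/14, -29/14, -1/7)
  u_3 = (28/69, 14/69, -49/69)

Orthogonality check:
  u_2 · u_1 = 0 (should be 0)
  u_3 · u_1 = 0 (should be 0)
  u_3 · u_2 = 0 (should be 0)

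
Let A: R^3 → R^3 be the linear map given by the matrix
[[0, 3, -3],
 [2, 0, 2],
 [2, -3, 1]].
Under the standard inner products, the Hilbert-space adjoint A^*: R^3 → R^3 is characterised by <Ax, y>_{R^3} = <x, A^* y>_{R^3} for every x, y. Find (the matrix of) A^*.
A^* = A^T =
[[0, 2, 2],
 [3, 0, -3],
 [-3, 2, 1]]

For real matrices with standard dot products, the defining identity <Ax, y> = <x, A^* y> gives (Ax)^T y = x^T (A^*) y, i.e. x^T A^T y = x^T (A^*) y. Since this holds for all x, y, we must have A^* = A^T. Therefore
A^* =
[[0, 2, 2],
 [3, 0, -3],
 [-3, 2, 1]].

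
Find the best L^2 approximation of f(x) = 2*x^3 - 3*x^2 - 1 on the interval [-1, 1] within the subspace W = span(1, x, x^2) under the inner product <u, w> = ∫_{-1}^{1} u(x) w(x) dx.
g(x) = -3*x^2 + 6*x/5 - 1

The best approximation g ∈ W is the orthogonal projection of f onto W. Writing g = a_0 + a_1 x + a_2 x^2, the coefficients solve the normal equations G · a = b where
  G_{ij} = <φ_i, φ_j> and b_i = <f, φ_i>, with φ_0 = 1, φ_1 = x, φ_2 = x^2.
G =
  [2, 0, 2/3]
  [0, 2/3, 0]
  [2/3, 0, 2/5],
b = (-4, 4/5, -28/15).
Solving gives a_0 = -1, a_1 = 6/5, a_2 = -3, so
  g(x) = -3*x^2 + 6*x/5 - 1.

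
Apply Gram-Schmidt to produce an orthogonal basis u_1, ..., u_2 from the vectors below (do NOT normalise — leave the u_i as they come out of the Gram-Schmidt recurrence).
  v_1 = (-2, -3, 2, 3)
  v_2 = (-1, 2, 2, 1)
Orthogonal basis:
  u_1 = (-2, -3, 2, 3)
  u_2 = (-10/13, 61/26, 23/13, 17/26)

Apply the Gram-Schmidt recurrence
  u_1 = v_1
  u_i = v_i − Σ_{j<i} ((v_i · u_j) / (u_j · u_j)) · u_j.

Step by step this gives:
  u_1 = (-2, -3, 2, 3)
  u_2 = (-10/13, 61/26, 23/13, 17/26)

Orthogonality check:
  u_2 · u_1 = 0 (should be 0)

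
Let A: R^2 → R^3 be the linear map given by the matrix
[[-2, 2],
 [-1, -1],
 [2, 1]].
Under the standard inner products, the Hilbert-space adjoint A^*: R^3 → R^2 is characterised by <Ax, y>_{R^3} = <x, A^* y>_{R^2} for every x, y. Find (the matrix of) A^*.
A^* = A^T =
[[-2, -1, 2],
 [2, -1, 1]]

For real matrices with standard dot products, the defining identity <Ax, y> = <x, A^* y> gives (Ax)^T y = x^T (A^*) y, i.e. x^T A^T y = x^T (A^*) y. Since this holds for all x, y, we must have A^* = A^T. Therefore
A^* =
[[-2, -1, 2],
 [2, -1, 1]].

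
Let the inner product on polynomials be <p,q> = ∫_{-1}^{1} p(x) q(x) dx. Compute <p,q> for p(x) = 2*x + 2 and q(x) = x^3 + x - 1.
<p,q> = -28/15

Expand the product: p(x)·q(x) = 2*x^4 + 2*x^3 + 2*x^2 - 2.
∫_{-1}^{1} of each monomial x^k gives [2/(k+1) if k even, 0 if k odd]. Integrating term-by-term (or equivalently evaluating the antiderivative F(x) = 2*x^5/5 + x^4/2 + 2*x^3/3 - 2*x at the endpoints):
  F(1) − F(−1) = -13/30 − (43/30) = -28/15.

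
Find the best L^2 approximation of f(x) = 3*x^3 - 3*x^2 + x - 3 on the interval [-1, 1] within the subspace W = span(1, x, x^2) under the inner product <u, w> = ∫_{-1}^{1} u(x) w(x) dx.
g(x) = -3*x^2 + 14*x/5 - 3

The best approximation g ∈ W is the orthogonal projection of f onto W. Writing g = a_0 + a_1 x + a_2 x^2, the coefficients solve the normal equations G · a = b where
  G_{ij} = <φ_i, φ_j> and b_i = <f, φ_i>, with φ_0 = 1, φ_1 = x, φ_2 = x^2.
G =
  [2, 0, 2/3]
  [0, 2/3, 0]
  [2/3, 0, 2/5],
b = (-8, 28/15, -16/5).
Solving gives a_0 = -3, a_1 = 14/5, a_2 = -3, so
  g(x) = -3*x^2 + 14*x/5 - 3.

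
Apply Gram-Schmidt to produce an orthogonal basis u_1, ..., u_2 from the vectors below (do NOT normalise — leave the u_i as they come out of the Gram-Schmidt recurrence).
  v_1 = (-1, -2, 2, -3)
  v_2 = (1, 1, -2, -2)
Orthogonal basis:
  u_1 = (-1, -2, 2, -3)
  u_2 = (17/18, 8/9, -17/9, -13/6)

Apply the Gram-Schmidt recurrence
  u_1 = v_1
  u_i = v_i − Σ_{j<i} ((v_i · u_j) / (u_j · u_j)) · u_j.

Step by step this gives:
  u_1 = (-1, -2, 2, -3)
  u_2 = (17/18, 8/9, -17/9, -13/6)

Orthogonality check:
  u_2 · u_1 = 0 (should be 0)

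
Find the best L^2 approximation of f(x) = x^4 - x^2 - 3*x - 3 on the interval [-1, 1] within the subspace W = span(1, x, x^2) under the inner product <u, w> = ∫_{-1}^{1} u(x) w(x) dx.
g(x) = -x^2/7 - 3*x - 108/35

The best approximation g ∈ W is the orthogonal projection of f onto W. Writing g = a_0 + a_1 x + a_2 x^2, the coefficients solve the normal equations G · a = b where
  G_{ij} = <φ_i, φ_j> and b_i = <f, φ_i>, with φ_0 = 1, φ_1 = x, φ_2 = x^2.
G =
  [2, 0, 2/3]
  [0, 2/3, 0]
  [2/3, 0, 2/5],
b = (-94/15, -2, -74/35).
Solving gives a_0 = -108/35, a_1 = -3, a_2 = -1/7, so
  g(x) = -x^2/7 - 3*x - 108/35.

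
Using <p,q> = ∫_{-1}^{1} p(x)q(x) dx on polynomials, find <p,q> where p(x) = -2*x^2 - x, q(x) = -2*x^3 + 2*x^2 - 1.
<p,q> = 8/15

Expand the product: p(x)·q(x) = 4*x^5 - 2*x^4 - 2*x^3 + 2*x^2 + x.
∫_{-1}^{1} of each monomial x^k gives [2/(k+1) if k even, 0 if k odd]. Integrating term-by-term (or equivalently evaluating the antiderivative F(x) = 2*x^6/3 - 2*x^5/5 - x^4/2 + 2*x^3/3 + x^2/2 at the endpoints):
  F(1) − F(−1) = 14/15 − (2/5) = 8/15.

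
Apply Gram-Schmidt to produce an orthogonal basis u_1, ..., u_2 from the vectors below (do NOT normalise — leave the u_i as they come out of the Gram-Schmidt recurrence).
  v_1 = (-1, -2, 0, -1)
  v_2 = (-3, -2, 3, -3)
Orthogonal basis:
  u_1 = (-1, -2, 0, -1)
  u_2 = (-4/3, 4/3, 3, -4/3)

Apply the Gram-Schmidt recurrence
  u_1 = v_1
  u_i = v_i − Σ_{j<i} ((v_i · u_j) / (u_j · u_j)) · u_j.

Step by step this gives:
  u_1 = (-1, -2, 0, -1)
  u_2 = (-4/3, 4/3, 3, -4/3)

Orthogonality check:
  u_2 · u_1 = 0 (should be 0)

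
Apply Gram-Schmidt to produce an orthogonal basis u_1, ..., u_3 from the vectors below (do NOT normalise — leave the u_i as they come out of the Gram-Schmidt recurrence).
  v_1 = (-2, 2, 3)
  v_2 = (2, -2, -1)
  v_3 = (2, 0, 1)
Orthogonal basis:
  u_1 = (-2, 2, 3)
  u_2 = (12/17, -12/17, 16/17)
  u_3 = (1, 1, 0)

Apply the Gram-Schmidt recurrence
  u_1 = v_1
  u_i = v_i − Σ_{j<i} ((v_i · u_j) / (u_j · u_j)) · u_j.

Step by step this gives:
  u_1 = (-2, 2, 3)
  u_2 = (12/17, -12/17, 16/17)
  u_3 = (1, 1, 0)

Orthogonality check:
  u_2 · u_1 = 0 (should be 0)
  u_3 · u_1 = 0 (should be 0)
  u_3 · u_2 = 0 (should be 0)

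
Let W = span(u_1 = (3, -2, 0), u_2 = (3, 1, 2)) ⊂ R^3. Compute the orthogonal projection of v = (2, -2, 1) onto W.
proj_W(v) = (318/133, -188/133, 16/133)

Set up U = [u_1 | ... | u_2] ∈ R^(3×2). The projector onto W = col(U) is P = U (U^T U)^(-1) U^T.
Compute U^T U =
  [13, 7]
  [7, 14],
and U^T v = (10, 6).
Solve U^T U · c = U^T v for the coefficients: c = (14/19, 8/133). The projection is proj_W(v) = U c.
Check: (v - proj_W(v)) · u_1 = 0  (should be 0).
Check: (v - proj_W(v)) · u_2 = 0  (should be 0).
Result: proj_W(v) = (318/133, -188/133, 16/133).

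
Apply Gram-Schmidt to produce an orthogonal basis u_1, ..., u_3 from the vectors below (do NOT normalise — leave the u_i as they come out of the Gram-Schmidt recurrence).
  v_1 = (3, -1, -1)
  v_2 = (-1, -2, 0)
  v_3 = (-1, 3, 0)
Orthogonal basis:
  u_1 = (3, -1, -1)
  u_2 = (-8/11, -23/11, -1/11)
  u_3 = (-5/27, 5/54, -35/54)

Apply the Gram-Schmidt recurrence
  u_1 = v_1
  u_i = v_i − Σ_{j<i} ((v_i · u_j) / (u_j · u_j)) · u_j.

Step by step this gives:
  u_1 = (3, -1, -1)
  u_2 = (-8/11, -23/11, -1/11)
  u_3 = (-5/27, 5/54, -35/54)

Orthogonality check:
  u_2 · u_1 = 0 (should be 0)
  u_3 · u_1 = 0 (should be 0)
  u_3 · u_2 = 0 (should be 0)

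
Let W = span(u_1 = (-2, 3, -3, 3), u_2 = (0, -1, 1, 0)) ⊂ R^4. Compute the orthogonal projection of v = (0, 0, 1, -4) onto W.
proj_W(v) = (24/13, -1/2, 1/2, -36/13)

Set up U = [u_1 | ... | u_2] ∈ R^(4×2). The projector onto W = col(U) is P = U (U^T U)^(-1) U^T.
Compute U^T U =
  [31, -6]
  [-6, 2],
and U^T v = (-15, 1).
Solve U^T U · c = U^T v for the coefficients: c = (-12/13, -59/26). The projection is proj_W(v) = U c.
Check: (v - proj_W(v)) · u_1 = 0  (should be 0).
Check: (v - proj_W(v)) · u_2 = 0  (should be 0).
Result: proj_W(v) = (24/13, -1/2, 1/2, -36/13).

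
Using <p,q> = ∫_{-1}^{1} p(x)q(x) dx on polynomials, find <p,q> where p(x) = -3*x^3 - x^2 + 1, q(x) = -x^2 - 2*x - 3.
<p,q> = -28/15

Expand the product: p(x)·q(x) = 3*x^5 + 7*x^4 + 11*x^3 + 2*x^2 - 2*x - 3.
∫_{-1}^{1} of each monomial x^k gives [2/(k+1) if k even, 0 if k odd]. Integrating term-by-term (or equivalently evaluating the antiderivative F(x) = x^6/2 + 7*x^5/5 + 11*x^4/4 + 2*x^3/3 - x^2 - 3*x at the endpoints):
  F(1) − F(−1) = 79/60 − (191/60) = -28/15.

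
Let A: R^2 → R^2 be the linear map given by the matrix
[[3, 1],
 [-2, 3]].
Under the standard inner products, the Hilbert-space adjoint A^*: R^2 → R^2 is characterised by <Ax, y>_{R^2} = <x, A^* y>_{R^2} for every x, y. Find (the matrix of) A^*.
A^* = A^T =
[[3, -2],
 [1, 3]]

For real matrices with standard dot products, the defining identity <Ax, y> = <x, A^* y> gives (Ax)^T y = x^T (A^*) y, i.e. x^T A^T y = x^T (A^*) y. Since this holds for all x, y, we must have A^* = A^T. Therefore
A^* =
[[3, -2],
 [1, 3]].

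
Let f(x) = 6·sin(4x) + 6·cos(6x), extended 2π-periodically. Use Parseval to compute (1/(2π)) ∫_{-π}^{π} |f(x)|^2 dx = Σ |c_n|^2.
Σ |c_n|^2 = 36

Expand |f|^2 and use orthogonality of {sin(nx), cos(mx)} on [-π, π]:
  ∫_{-π}^{π} sin(nx)^2 dx = π, ∫ cos(mx)^2 dx = π, and cross terms integrate to 0.
So ∫_{-π}^{π} f(x)^2 dx = 6^2 · π + 6^2 · π = (36 + 36)π.
Divide by 2π: (36 + 36)/2 = 36.
By Parseval, this equals Σ |c_n|^2.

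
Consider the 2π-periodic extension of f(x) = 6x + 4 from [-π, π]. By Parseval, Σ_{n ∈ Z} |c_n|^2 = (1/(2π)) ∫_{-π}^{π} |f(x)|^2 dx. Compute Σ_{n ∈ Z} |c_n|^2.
Σ |c_n|^2 = 12π^2 + 16

Expand and integrate term by term over [-π, π]:
  ∫ (6x)^2 dx = 36·(2π^3/3); ∫ 2·6·(4)·x dx = 0 (odd integrand); ∫ 4^2 dx = 16·2π.
So (1/(2π)) ∫_{-π}^{π} (6x + 4)^2 dx = 36π^2/3 + 16 = 12π^2 + 16.
Parseval ⇒ Σ |c_n|^2 = 12π^2 + 16.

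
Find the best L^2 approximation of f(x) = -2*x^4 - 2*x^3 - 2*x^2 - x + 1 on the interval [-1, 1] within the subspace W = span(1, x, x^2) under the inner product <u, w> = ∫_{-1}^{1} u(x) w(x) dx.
g(x) = -26*x^2/7 - 11*x/5 + 41/35

The best approximation g ∈ W is the orthogonal projection of f onto W. Writing g = a_0 + a_1 x + a_2 x^2, the coefficients solve the normal equations G · a = b where
  G_{ij} = <φ_i, φ_j> and b_i = <f, φ_i>, with φ_0 = 1, φ_1 = x, φ_2 = x^2.
G =
  [2, 0, 2/3]
  [0, 2/3, 0]
  [2/3, 0, 2/5],
b = (-2/15, -22/15, -74/105).
Solving gives a_0 = 41/35, a_1 = -11/5, a_2 = -26/7, so
  g(x) = -26*x^2/7 - 11*x/5 + 41/35.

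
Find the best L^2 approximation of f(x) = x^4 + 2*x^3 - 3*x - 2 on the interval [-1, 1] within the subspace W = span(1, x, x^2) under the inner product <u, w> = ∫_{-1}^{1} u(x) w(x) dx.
g(x) = 6*x^2/7 - 9*x/5 - 73/35

The best approximation g ∈ W is the orthogonal projection of f onto W. Writing g = a_0 + a_1 x + a_2 x^2, the coefficients solve the normal equations G · a = b where
  G_{ij} = <φ_i, φ_j> and b_i = <f, φ_i>, with φ_0 = 1, φ_1 = x, φ_2 = x^2.
G =
  [2, 0, 2/3]
  [0, 2/3, 0]
  [2/3, 0, 2/5],
b = (-18/5, -6/5, -22/21).
Solving gives a_0 = -73/35, a_1 = -9/5, a_2 = 6/7, so
  g(x) = 6*x^2/7 - 9*x/5 - 73/35.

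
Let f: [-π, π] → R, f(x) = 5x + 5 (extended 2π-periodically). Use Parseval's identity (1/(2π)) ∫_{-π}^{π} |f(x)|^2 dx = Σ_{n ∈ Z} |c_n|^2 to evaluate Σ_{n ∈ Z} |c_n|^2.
Σ |c_n|^2 = 25π^2/3 + 25

Expand and integrate term by term over [-π, π]:
  ∫ (5x)^2 dx = 25·(2π^3/3); ∫ 2·5·(5)·x dx = 0 (odd integrand); ∫ 5^2 dx = 25·2π.
So (1/(2π)) ∫_{-π}^{π} (5x + 5)^2 dx = 25π^2/3 + 25 = 25π^2/3 + 25.
Parseval ⇒ Σ |c_n|^2 = 25π^2/3 + 25.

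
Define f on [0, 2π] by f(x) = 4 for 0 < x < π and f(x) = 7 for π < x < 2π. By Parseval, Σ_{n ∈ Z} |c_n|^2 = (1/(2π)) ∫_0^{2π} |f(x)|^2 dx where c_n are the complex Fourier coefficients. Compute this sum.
Σ |c_n|^2 = 65/2

Parseval equates the L^2 energy of f (normalised by 1/(2π)) with the ℓ^2 sum of its Fourier coefficients: (1/(2π)) ∫_0^{2π} |f|^2 = Σ |c_n|^2.
Compute the left side: (1/(2π)) [∫_0^π 4^2 dx + ∫_π^{2π} 7^2 dx] = (1/(2π)) · (16π + 49π) = (16 + 49)/2 = 65/2.
So Σ_{n ∈ Z} |c_n|^2 = 65/2.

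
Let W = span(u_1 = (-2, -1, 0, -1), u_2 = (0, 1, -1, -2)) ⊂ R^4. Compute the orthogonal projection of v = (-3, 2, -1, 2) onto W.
proj_W(v) = (-26/35, -3/5, 8/35, 3/35)

Set up U = [u_1 | ... | u_2] ∈ R^(4×2). The projector onto W = col(U) is P = U (U^T U)^(-1) U^T.
Compute U^T U =
  [6, 1]
  [1, 6],
and U^T v = (2, -1).
Solve U^T U · c = U^T v for the coefficients: c = (13/35, -8/35). The projection is proj_W(v) = U c.
Check: (v - proj_W(v)) · u_1 = 0  (should be 0).
Check: (v - proj_W(v)) · u_2 = 0  (should be 0).
Result: proj_W(v) = (-26/35, -3/5, 8/35, 3/35).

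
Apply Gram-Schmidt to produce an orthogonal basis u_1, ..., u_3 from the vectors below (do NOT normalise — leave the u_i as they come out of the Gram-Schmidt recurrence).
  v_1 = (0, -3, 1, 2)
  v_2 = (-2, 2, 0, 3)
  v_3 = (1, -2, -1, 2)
Orthogonal basis:
  u_1 = (0, -3, 1, 2)
  u_2 = (-2, 2, 0, 3)
  u_3 = (1, -1/14, -23/14, 5/7)

Apply the Gram-Schmidt recurrence
  u_1 = v_1
  u_i = v_i − Σ_{j<i} ((v_i · u_j) / (u_j · u_j)) · u_j.

Step by step this gives:
  u_1 = (0, -3, 1, 2)
  u_2 = (-2, 2, 0, 3)
  u_3 = (1, -1/14, -23/14, 5/7)

Orthogonality check:
  u_2 · u_1 = 0 (should be 0)
  u_3 · u_1 = 0 (should be 0)
  u_3 · u_2 = 0 (should be 0)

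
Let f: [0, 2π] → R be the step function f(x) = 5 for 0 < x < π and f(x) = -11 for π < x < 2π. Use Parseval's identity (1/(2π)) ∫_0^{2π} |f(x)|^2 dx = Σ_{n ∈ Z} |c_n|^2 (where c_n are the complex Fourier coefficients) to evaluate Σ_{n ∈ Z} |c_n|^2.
Σ |c_n|^2 = 73

Parseval equates the L^2 energy of f (normalised by 1/(2π)) with the ℓ^2 sum of its Fourier coefficients: (1/(2π)) ∫_0^{2π} |f|^2 = Σ |c_n|^2.
Compute the left side: (1/(2π)) [∫_0^π 5^2 dx + ∫_π^{2π} (-11)^2 dx] = (1/(2π)) · (25π + 121π) = (25 + 121)/2 = 73.
So Σ_{n ∈ Z} |c_n|^2 = 73.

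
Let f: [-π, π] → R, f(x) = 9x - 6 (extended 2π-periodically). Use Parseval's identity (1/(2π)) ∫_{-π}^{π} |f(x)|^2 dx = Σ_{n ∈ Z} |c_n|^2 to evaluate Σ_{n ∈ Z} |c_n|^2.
Σ |c_n|^2 = 27π^2 + 36

Expand and integrate term by term over [-π, π]:
  ∫ (9x)^2 dx = 81·(2π^3/3); ∫ 2·9·(-6)·x dx = 0 (odd integrand); ∫ (-6)^2 dx = 36·2π.
So (1/(2π)) ∫_{-π}^{π} (9x - 6)^2 dx = 81π^2/3 + 36 = 27π^2 + 36.
Parseval ⇒ Σ |c_n|^2 = 27π^2 + 36.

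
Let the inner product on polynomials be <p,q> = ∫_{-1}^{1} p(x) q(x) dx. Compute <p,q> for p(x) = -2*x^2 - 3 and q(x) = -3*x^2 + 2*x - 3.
<p,q> = 152/5

Expand the product: p(x)·q(x) = 6*x^4 - 4*x^3 + 15*x^2 - 6*x + 9.
∫_{-1}^{1} of each monomial x^k gives [2/(k+1) if k even, 0 if k odd]. Integrating term-by-term (or equivalently evaluating the antiderivative F(x) = 6*x^5/5 - x^4 + 5*x^3 - 3*x^2 + 9*x at the endpoints):
  F(1) − F(−1) = 56/5 − (-96/5) = 152/5.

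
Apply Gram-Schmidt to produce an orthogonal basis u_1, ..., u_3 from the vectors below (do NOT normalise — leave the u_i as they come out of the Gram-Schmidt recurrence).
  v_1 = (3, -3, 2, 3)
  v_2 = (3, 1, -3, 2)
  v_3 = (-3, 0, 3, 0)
Orthogonal basis:
  u_1 = (3, -3, 2, 3)
  u_2 = (75/31, 49/31, -105/31, 44/31)
  u_3 = (-528/677, 657/677, 333/677, 963/677)

Apply the Gram-Schmidt recurrence
  u_1 = v_1
  u_i = v_i − Σ_{j<i} ((v_i · u_j) / (u_j · u_j)) · u_j.

Step by step this gives:
  u_1 = (3, -3, 2, 3)
  u_2 = (75/31, 49/31, -105/31, 44/31)
  u_3 = (-528/677, 657/677, 333/677, 963/677)

Orthogonality check:
  u_2 · u_1 = 0 (should be 0)
  u_3 · u_1 = 0 (should be 0)
  u_3 · u_2 = 0 (should be 0)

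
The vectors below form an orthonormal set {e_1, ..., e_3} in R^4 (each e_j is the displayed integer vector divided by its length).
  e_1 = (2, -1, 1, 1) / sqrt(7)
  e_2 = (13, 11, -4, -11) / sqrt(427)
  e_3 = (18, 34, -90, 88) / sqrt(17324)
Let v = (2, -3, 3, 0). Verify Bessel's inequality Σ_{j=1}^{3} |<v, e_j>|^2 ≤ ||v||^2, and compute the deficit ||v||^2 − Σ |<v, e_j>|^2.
Σ |<v, e_j>|^2 = 1537/71; ||v||^2 = 22; deficit = 25/71

Write each e_j = u_j / sqrt(<u_j, u_j>) where u_j is the displayed integer vector. Then <v, e_j> = <v, u_j> / sqrt(<u_j, u_j>), so |<v, e_j>|^2 = <v, u_j>^2 / <u_j, u_j>.
Coefficients: <v, e_1> = 10/sqrt(7), <v, e_2> = -19/sqrt(427), <v, e_3> = -336/sqrt(17324).
Square and sum: Σ |<v, e_j>|^2 = 1537/71.
Compute ||v||^2 = v·v = 22.
Deficit = 22 − 1537/71 = 25/71 ≥ 0, confirming Bessel's inequality. (The deficit equals ||v − Σ <v,e_j> e_j||^2, the squared distance from v to span{e_j}.)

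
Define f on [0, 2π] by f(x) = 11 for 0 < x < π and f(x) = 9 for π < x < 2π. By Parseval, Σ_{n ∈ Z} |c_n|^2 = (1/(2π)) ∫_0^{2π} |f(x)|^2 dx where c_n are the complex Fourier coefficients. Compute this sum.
Σ |c_n|^2 = 101

Parseval equates the L^2 energy of f (normalised by 1/(2π)) with the ℓ^2 sum of its Fourier coefficients: (1/(2π)) ∫_0^{2π} |f|^2 = Σ |c_n|^2.
Compute the left side: (1/(2π)) [∫_0^π 11^2 dx + ∫_π^{2π} 9^2 dx] = (1/(2π)) · (121π + 81π) = (121 + 81)/2 = 101.
So Σ_{n ∈ Z} |c_n|^2 = 101.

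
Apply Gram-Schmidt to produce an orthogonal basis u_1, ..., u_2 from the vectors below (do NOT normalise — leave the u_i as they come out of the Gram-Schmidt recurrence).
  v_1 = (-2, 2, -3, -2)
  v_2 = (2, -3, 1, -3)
Orthogonal basis:
  u_1 = (-2, 2, -3, -2)
  u_2 = (4/3, -7/3, 0, -11/3)

Apply the Gram-Schmidt recurrence
  u_1 = v_1
  u_i = v_i − Σ_{j<i} ((v_i · u_j) / (u_j · u_j)) · u_j.

Step by step this gives:
  u_1 = (-2, 2, -3, -2)
  u_2 = (4/3, -7/3, 0, -11/3)

Orthogonality check:
  u_2 · u_1 = 0 (should be 0)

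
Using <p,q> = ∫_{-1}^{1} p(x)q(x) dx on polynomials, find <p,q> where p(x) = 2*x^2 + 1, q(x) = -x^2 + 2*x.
<p,q> = -22/15

Expand the product: p(x)·q(x) = -2*x^4 + 4*x^3 - x^2 + 2*x.
∫_{-1}^{1} of each monomial x^k gives [2/(k+1) if k even, 0 if k odd]. Integrating term-by-term (or equivalently evaluating the antiderivative F(x) = -2*x^5/5 + x^4 - x^3/3 + x^2 at the endpoints):
  F(1) − F(−1) = 19/15 − (41/15) = -22/15.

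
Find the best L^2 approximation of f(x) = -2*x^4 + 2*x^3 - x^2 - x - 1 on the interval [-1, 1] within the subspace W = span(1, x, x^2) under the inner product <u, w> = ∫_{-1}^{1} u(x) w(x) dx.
g(x) = -19*x^2/7 + x/5 - 29/35

The best approximation g ∈ W is the orthogonal projection of f onto W. Writing g = a_0 + a_1 x + a_2 x^2, the coefficients solve the normal equations G · a = b where
  G_{ij} = <φ_i, φ_j> and b_i = <f, φ_i>, with φ_0 = 1, φ_1 = x, φ_2 = x^2.
G =
  [2, 0, 2/3]
  [0, 2/3, 0]
  [2/3, 0, 2/5],
b = (-52/15, 2/15, -172/105).
Solving gives a_0 = -29/35, a_1 = 1/5, a_2 = -19/7, so
  g(x) = -19*x^2/7 + x/5 - 29/35.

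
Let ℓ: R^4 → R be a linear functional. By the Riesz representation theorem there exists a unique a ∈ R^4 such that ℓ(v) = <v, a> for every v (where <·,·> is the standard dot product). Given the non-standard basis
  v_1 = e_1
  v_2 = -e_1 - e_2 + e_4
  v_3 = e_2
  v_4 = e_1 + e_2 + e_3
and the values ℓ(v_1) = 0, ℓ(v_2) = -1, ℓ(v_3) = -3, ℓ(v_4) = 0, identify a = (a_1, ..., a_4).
a = (0, -3, 3, -4)

Write a = (a_1, ..., a_4) in the standard basis. For each basis vector v_i, ℓ(v_i) = <v_i, a> is a linear equation in the a_j's. Collect the n equations into a matrix system V a = ℓ, where row i of V is v_i (expressed in the standard basis). Since V is invertible (lower-triangular with 1s on the diagonal, up to permutation), solve by back-substitution:
  V =
[[1, 0, 0, 0],
 [-1, -1, 0, 1],
 [0, 1, 0, 0],
 [1, 1, 1, 0]]
  V a = (0, -1, -3, 0)
Solving gives a = (0, -3, 3, -4).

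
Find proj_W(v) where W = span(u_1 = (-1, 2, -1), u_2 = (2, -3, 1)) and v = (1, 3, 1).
proj_W(v) = (-2/3, 4/3, -2/3)

Set up U = [u_1 | ... | u_2] ∈ R^(3×2). The projector onto W = col(U) is P = U (U^T U)^(-1) U^T.
Compute U^T U =
  [6, -9]
  [-9, 14],
and U^T v = (4, -6).
Solve U^T U · c = U^T v for the coefficients: c = (2/3, 0). The projection is proj_W(v) = U c.
Check: (v - proj_W(v)) · u_1 = 0  (should be 0).
Check: (v - proj_W(v)) · u_2 = 0  (should be 0).
Result: proj_W(v) = (-2/3, 4/3, -2/3).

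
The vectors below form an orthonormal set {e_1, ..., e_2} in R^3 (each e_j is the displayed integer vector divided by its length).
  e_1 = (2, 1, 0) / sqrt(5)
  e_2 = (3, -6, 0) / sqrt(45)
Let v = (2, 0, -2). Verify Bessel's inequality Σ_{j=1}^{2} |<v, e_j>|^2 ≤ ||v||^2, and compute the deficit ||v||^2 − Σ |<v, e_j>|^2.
Σ |<v, e_j>|^2 = 4; ||v||^2 = 8; deficit = 4

Write each e_j = u_j / sqrt(<u_j, u_j>) where u_j is the displayed integer vector. Then <v, e_j> = <v, u_j> / sqrt(<u_j, u_j>), so |<v, e_j>|^2 = <v, u_j>^2 / <u_j, u_j>.
Coefficients: <v, e_1> = 4/sqrt(5), <v, e_2> = 6/sqrt(45).
Square and sum: Σ |<v, e_j>|^2 = 4.
Compute ||v||^2 = v·v = 8.
Deficit = 8 − 4 = 4 ≥ 0, confirming Bessel's inequality. (The deficit equals ||v − Σ <v,e_j> e_j||^2, the squared distance from v to span{e_j}.)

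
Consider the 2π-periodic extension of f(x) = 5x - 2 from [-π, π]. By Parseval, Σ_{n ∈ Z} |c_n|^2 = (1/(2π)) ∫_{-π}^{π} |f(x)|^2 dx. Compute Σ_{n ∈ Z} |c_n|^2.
Σ |c_n|^2 = 25π^2/3 + 4

Expand and integrate term by term over [-π, π]:
  ∫ (5x)^2 dx = 25·(2π^3/3); ∫ 2·5·(-2)·x dx = 0 (odd integrand); ∫ (-2)^2 dx = 4·2π.
So (1/(2π)) ∫_{-π}^{π} (5x - 2)^2 dx = 25π^2/3 + 4 = 25π^2/3 + 4.
Parseval ⇒ Σ |c_n|^2 = 25π^2/3 + 4.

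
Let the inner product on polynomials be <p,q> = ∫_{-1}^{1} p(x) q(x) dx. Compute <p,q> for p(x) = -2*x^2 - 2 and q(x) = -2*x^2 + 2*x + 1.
<p,q> = -16/15

Expand the product: p(x)·q(x) = 4*x^4 - 4*x^3 + 2*x^2 - 4*x - 2.
∫_{-1}^{1} of each monomial x^k gives [2/(k+1) if k even, 0 if k odd]. Integrating term-by-term (or equivalently evaluating the antiderivative F(x) = 4*x^5/5 - x^4 + 2*x^3/3 - 2*x^2 - 2*x at the endpoints):
  F(1) − F(−1) = -53/15 − (-37/15) = -16/15.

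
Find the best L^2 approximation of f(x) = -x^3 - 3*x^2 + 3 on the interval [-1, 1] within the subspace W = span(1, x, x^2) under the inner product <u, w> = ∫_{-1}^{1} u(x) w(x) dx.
g(x) = -3*x^2 - 3*x/5 + 3

The best approximation g ∈ W is the orthogonal projection of f onto W. Writing g = a_0 + a_1 x + a_2 x^2, the coefficients solve the normal equations G · a = b where
  G_{ij} = <φ_i, φ_j> and b_i = <f, φ_i>, with φ_0 = 1, φ_1 = x, φ_2 = x^2.
G =
  [2, 0, 2/3]
  [0, 2/3, 0]
  [2/3, 0, 2/5],
b = (4, -2/5, 4/5).
Solving gives a_0 = 3, a_1 = -3/5, a_2 = -3, so
  g(x) = -3*x^2 - 3*x/5 + 3.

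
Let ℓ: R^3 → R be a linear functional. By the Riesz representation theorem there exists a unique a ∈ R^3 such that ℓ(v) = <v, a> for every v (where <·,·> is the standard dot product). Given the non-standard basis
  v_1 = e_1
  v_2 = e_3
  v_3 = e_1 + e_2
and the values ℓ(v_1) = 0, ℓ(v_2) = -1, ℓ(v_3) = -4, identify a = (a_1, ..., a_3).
a = (0, -4, -1)

Write a = (a_1, ..., a_3) in the standard basis. For each basis vector v_i, ℓ(v_i) = <v_i, a> is a linear equation in the a_j's. Collect the n equations into a matrix system V a = ℓ, where row i of V is v_i (expressed in the standard basis). Since V is invertible (lower-triangular with 1s on the diagonal, up to permutation), solve by back-substitution:
  V =
[[1, 0, 0],
 [0, 0, 1],
 [1, 1, 0]]
  V a = (0, -1, -4)
Solving gives a = (0, -4, -1).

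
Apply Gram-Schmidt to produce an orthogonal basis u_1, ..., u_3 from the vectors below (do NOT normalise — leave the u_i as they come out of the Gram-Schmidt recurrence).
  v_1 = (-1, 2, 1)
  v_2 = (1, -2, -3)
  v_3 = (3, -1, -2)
Orthogonal basis:
  u_1 = (-1, 2, 1)
  u_2 = (-1/3, 2/3, -5/3)
  u_3 = (2, 1, 0)

Apply the Gram-Schmidt recurrence
  u_1 = v_1
  u_i = v_i − Σ_{j<i} ((v_i · u_j) / (u_j · u_j)) · u_j.

Step by step this gives:
  u_1 = (-1, 2, 1)
  u_2 = (-1/3, 2/3, -5/3)
  u_3 = (2, 1, 0)

Orthogonality check:
  u_2 · u_1 = 0 (should be 0)
  u_3 · u_1 = 0 (should be 0)
  u_3 · u_2 = 0 (should be 0)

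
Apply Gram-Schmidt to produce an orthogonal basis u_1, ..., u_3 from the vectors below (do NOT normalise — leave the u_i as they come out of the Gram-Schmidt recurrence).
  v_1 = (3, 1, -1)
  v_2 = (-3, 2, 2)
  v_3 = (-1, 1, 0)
Orthogonal basis:
  u_1 = (3, 1, -1)
  u_2 = (-6/11, 31/11, 13/11)
  u_3 = (-14/53, 21/106, -63/106)

Apply the Gram-Schmidt recurrence
  u_1 = v_1
  u_i = v_i − Σ_{j<i} ((v_i · u_j) / (u_j · u_j)) · u_j.

Step by step this gives:
  u_1 = (3, 1, -1)
  u_2 = (-6/11, 31/11, 13/11)
  u_3 = (-14/53, 21/106, -63/106)

Orthogonality check:
  u_2 · u_1 = 0 (should be 0)
  u_3 · u_1 = 0 (should be 0)
  u_3 · u_2 = 0 (should be 0)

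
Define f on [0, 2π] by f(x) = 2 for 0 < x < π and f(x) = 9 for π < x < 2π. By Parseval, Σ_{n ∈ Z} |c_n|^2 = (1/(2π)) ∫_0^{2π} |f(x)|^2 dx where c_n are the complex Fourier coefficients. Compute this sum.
Σ |c_n|^2 = 85/2

Parseval equates the L^2 energy of f (normalised by 1/(2π)) with the ℓ^2 sum of its Fourier coefficients: (1/(2π)) ∫_0^{2π} |f|^2 = Σ |c_n|^2.
Compute the left side: (1/(2π)) [∫_0^π 2^2 dx + ∫_π^{2π} 9^2 dx] = (1/(2π)) · (4π + 81π) = (4 + 81)/2 = 85/2.
So Σ_{n ∈ Z} |c_n|^2 = 85/2.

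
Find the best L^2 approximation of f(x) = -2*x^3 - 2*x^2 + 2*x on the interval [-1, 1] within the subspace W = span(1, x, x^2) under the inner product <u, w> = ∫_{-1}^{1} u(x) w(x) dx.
g(x) = -2*x^2 + 4*x/5

The best approximation g ∈ W is the orthogonal projection of f onto W. Writing g = a_0 + a_1 x + a_2 x^2, the coefficients solve the normal equations G · a = b where
  G_{ij} = <φ_i, φ_j> and b_i = <f, φ_i>, with φ_0 = 1, φ_1 = x, φ_2 = x^2.
G =
  [2, 0, 2/3]
  [0, 2/3, 0]
  [2/3, 0, 2/5],
b = (-4/3, 8/15, -4/5).
Solving gives a_0 = 0, a_1 = 4/5, a_2 = -2, so
  g(x) = -2*x^2 + 4*x/5.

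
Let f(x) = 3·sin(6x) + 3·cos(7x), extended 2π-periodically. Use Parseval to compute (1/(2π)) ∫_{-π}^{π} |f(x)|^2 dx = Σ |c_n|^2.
Σ |c_n|^2 = 9

Expand |f|^2 and use orthogonality of {sin(nx), cos(mx)} on [-π, π]:
  ∫_{-π}^{π} sin(nx)^2 dx = π, ∫ cos(mx)^2 dx = π, and cross terms integrate to 0.
So ∫_{-π}^{π} f(x)^2 dx = 3^2 · π + 3^2 · π = (9 + 9)π.
Divide by 2π: (9 + 9)/2 = 9.
By Parseval, this equals Σ |c_n|^2.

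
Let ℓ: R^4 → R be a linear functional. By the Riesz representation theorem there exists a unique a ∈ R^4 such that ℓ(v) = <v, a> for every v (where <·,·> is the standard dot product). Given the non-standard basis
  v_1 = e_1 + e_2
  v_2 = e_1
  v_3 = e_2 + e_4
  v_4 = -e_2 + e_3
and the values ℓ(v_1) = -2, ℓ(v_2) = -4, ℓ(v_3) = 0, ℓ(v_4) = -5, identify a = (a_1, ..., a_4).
a = (-4, 2, -3, -2)

Write a = (a_1, ..., a_4) in the standard basis. For each basis vector v_i, ℓ(v_i) = <v_i, a> is a linear equation in the a_j's. Collect the n equations into a matrix system V a = ℓ, where row i of V is v_i (expressed in the standard basis). Since V is invertible (lower-triangular with 1s on the diagonal, up to permutation), solve by back-substitution:
  V =
[[1, 1, 0, 0],
 [1, 0, 0, 0],
 [0, 1, 0, 1],
 [0, -1, 1, 0]]
  V a = (-2, -4, 0, -5)
Solving gives a = (-4, 2, -3, -2).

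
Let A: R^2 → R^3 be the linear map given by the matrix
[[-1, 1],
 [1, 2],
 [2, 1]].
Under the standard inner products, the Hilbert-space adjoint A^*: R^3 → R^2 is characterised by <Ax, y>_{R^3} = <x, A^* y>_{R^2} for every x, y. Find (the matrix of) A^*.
A^* = A^T =
[[-1, 1, 2],
 [1, 2, 1]]

For real matrices with standard dot products, the defining identity <Ax, y> = <x, A^* y> gives (Ax)^T y = x^T (A^*) y, i.e. x^T A^T y = x^T (A^*) y. Since this holds for all x, y, we must have A^* = A^T. Therefore
A^* =
[[-1, 1, 2],
 [1, 2, 1]].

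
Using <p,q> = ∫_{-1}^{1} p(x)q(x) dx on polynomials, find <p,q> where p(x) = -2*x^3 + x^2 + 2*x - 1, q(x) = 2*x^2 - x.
<p,q> = -16/15

Expand the product: p(x)·q(x) = -4*x^5 + 4*x^4 + 3*x^3 - 4*x^2 + x.
∫_{-1}^{1} of each monomial x^k gives [2/(k+1) if k even, 0 if k odd]. Integrating term-by-term (or equivalently evaluating the antiderivative F(x) = -2*x^6/3 + 4*x^5/5 + 3*x^4/4 - 4*x^3/3 + x^2/2 at the endpoints):
  F(1) − F(−1) = 1/20 − (67/60) = -16/15.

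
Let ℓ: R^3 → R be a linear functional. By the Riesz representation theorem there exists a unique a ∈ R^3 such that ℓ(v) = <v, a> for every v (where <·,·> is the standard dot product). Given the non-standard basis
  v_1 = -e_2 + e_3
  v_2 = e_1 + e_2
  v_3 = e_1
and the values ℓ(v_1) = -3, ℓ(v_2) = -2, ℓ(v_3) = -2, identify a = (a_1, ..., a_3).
a = (-2, 0, -3)

Write a = (a_1, ..., a_3) in the standard basis. For each basis vector v_i, ℓ(v_i) = <v_i, a> is a linear equation in the a_j's. Collect the n equations into a matrix system V a = ℓ, where row i of V is v_i (expressed in the standard basis). Since V is invertible (lower-triangular with 1s on the diagonal, up to permutation), solve by back-substitution:
  V =
[[0, -1, 1],
 [1, 1, 0],
 [1, 0, 0]]
  V a = (-3, -2, -2)
Solving gives a = (-2, 0, -3).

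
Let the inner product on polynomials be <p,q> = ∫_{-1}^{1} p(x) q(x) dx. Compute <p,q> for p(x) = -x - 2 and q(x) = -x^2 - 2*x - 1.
<p,q> = 20/3

Expand the product: p(x)·q(x) = x^3 + 4*x^2 + 5*x + 2.
∫_{-1}^{1} of each monomial x^k gives [2/(k+1) if k even, 0 if k odd]. Integrating term-by-term (or equivalently evaluating the antiderivative F(x) = x^4/4 + 4*x^3/3 + 5*x^2/2 + 2*x at the endpoints):
  F(1) − F(−1) = 73/12 − (-7/12) = 20/3.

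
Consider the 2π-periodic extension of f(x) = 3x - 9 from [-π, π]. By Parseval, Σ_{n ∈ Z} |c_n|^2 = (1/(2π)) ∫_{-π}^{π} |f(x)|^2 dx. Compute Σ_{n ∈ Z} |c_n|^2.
Σ |c_n|^2 = 3π^2 + 81

Expand and integrate term by term over [-π, π]:
  ∫ (3x)^2 dx = 9·(2π^3/3); ∫ 2·3·(-9)·x dx = 0 (odd integrand); ∫ (-9)^2 dx = 81·2π.
So (1/(2π)) ∫_{-π}^{π} (3x - 9)^2 dx = 9π^2/3 + 81 = 3π^2 + 81.
Parseval ⇒ Σ |c_n|^2 = 3π^2 + 81.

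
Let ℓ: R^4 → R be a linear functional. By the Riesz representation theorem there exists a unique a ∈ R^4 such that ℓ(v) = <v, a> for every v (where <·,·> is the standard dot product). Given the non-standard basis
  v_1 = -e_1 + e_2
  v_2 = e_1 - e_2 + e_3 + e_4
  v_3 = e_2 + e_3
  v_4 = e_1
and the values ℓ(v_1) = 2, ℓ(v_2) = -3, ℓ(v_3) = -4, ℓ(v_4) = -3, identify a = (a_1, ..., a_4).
a = (-3, -1, -3, 2)

Write a = (a_1, ..., a_4) in the standard basis. For each basis vector v_i, ℓ(v_i) = <v_i, a> is a linear equation in the a_j's. Collect the n equations into a matrix system V a = ℓ, where row i of V is v_i (expressed in the standard basis). Since V is invertible (lower-triangular with 1s on the diagonal, up to permutation), solve by back-substitution:
  V =
[[-1, 1, 0, 0],
 [1, -1, 1, 1],
 [0, 1, 1, 0],
 [1, 0, 0, 0]]
  V a = (2, -3, -4, -3)
Solving gives a = (-3, -1, -3, 2).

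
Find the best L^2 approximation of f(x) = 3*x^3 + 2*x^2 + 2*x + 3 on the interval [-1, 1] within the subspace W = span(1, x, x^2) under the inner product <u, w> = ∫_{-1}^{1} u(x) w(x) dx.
g(x) = 2*x^2 + 19*x/5 + 3

The best approximation g ∈ W is the orthogonal projection of f onto W. Writing g = a_0 + a_1 x + a_2 x^2, the coefficients solve the normal equations G · a = b where
  G_{ij} = <φ_i, φ_j> and b_i = <f, φ_i>, with φ_0 = 1, φ_1 = x, φ_2 = x^2.
G =
  [2, 0, 2/3]
  [0, 2/3, 0]
  [2/3, 0, 2/5],
b = (22/3, 38/15, 14/5).
Solving gives a_0 = 3, a_1 = 19/5, a_2 = 2, so
  g(x) = 2*x^2 + 19*x/5 + 3.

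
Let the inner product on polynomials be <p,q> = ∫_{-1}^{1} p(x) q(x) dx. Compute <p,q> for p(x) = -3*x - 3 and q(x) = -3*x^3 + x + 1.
<p,q> = -22/5

Expand the product: p(x)·q(x) = 9*x^4 + 9*x^3 - 3*x^2 - 6*x - 3.
∫_{-1}^{1} of each monomial x^k gives [2/(k+1) if k even, 0 if k odd]. Integrating term-by-term (or equivalently evaluating the antiderivative F(x) = 9*x^5/5 + 9*x^4/4 - x^3 - 3*x^2 - 3*x at the endpoints):
  F(1) − F(−1) = -59/20 − (29/20) = -22/5.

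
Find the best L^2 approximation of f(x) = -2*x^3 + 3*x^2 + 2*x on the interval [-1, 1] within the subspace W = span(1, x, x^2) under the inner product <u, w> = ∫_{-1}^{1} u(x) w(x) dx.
g(x) = 3*x^2 + 4*x/5

The best approximation g ∈ W is the orthogonal projection of f onto W. Writing g = a_0 + a_1 x + a_2 x^2, the coefficients solve the normal equations G · a = b where
  G_{ij} = <φ_i, φ_j> and b_i = <f, φ_i>, with φ_0 = 1, φ_1 = x, φ_2 = x^2.
G =
  [2, 0, 2/3]
  [0, 2/3, 0]
  [2/3, 0, 2/5],
b = (2, 8/15, 6/5).
Solving gives a_0 = 0, a_1 = 4/5, a_2 = 3, so
  g(x) = 3*x^2 + 4*x/5.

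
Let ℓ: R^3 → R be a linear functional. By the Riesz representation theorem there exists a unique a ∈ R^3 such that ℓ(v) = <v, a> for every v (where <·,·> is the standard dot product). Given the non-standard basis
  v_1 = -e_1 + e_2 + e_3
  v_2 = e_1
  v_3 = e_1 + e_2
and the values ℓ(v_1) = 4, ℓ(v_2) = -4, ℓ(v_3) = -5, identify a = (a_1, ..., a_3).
a = (-4, -1, 1)

Write a = (a_1, ..., a_3) in the standard basis. For each basis vector v_i, ℓ(v_i) = <v_i, a> is a linear equation in the a_j's. Collect the n equations into a matrix system V a = ℓ, where row i of V is v_i (expressed in the standard basis). Since V is invertible (lower-triangular with 1s on the diagonal, up to permutation), solve by back-substitution:
  V =
[[-1, 1, 1],
 [1, 0, 0],
 [1, 1, 0]]
  V a = (4, -4, -5)
Solving gives a = (-4, -1, 1).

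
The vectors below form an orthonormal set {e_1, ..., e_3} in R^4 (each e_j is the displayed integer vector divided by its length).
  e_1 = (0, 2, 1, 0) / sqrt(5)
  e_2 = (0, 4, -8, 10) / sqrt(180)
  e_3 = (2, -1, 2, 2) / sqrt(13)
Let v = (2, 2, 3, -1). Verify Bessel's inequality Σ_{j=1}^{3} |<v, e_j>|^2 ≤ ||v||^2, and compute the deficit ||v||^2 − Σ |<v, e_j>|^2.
Σ |<v, e_j>|^2 = 1910/117; ||v||^2 = 18; deficit = 196/117

Write each e_j = u_j / sqrt(<u_j, u_j>) where u_j is the displayed integer vector. Then <v, e_j> = <v, u_j> / sqrt(<u_j, u_j>), so |<v, e_j>|^2 = <v, u_j>^2 / <u_j, u_j>.
Coefficients: <v, e_1> = 7/sqrt(5), <v, e_2> = -26/sqrt(180), <v, e_3> = 6/sqrt(13).
Square and sum: Σ |<v, e_j>|^2 = 1910/117.
Compute ||v||^2 = v·v = 18.
Deficit = 18 − 1910/117 = 196/117 ≥ 0, confirming Bessel's inequality. (The deficit equals ||v − Σ <v,e_j> e_j||^2, the squared distance from v to span{e_j}.)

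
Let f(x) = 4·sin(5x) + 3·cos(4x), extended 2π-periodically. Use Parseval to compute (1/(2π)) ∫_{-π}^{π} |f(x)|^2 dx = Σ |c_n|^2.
Σ |c_n|^2 = 25/2

Expand |f|^2 and use orthogonality of {sin(nx), cos(mx)} on [-π, π]:
  ∫_{-π}^{π} sin(nx)^2 dx = π, ∫ cos(mx)^2 dx = π, and cross terms integrate to 0.
So ∫_{-π}^{π} f(x)^2 dx = 4^2 · π + 3^2 · π = (16 + 9)π.
Divide by 2π: (16 + 9)/2 = 25/2.
By Parseval, this equals Σ |c_n|^2.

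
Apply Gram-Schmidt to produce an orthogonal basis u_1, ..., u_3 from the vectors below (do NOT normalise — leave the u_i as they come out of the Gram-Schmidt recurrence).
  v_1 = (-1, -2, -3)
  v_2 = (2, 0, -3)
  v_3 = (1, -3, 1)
Orthogonal basis:
  u_1 = (-1, -2, -3)
  u_2 = (5/2, 1, -3/2)
  u_3 = (222/133, -333/133, 148/133)

Apply the Gram-Schmidt recurrence
  u_1 = v_1
  u_i = v_i − Σ_{j<i} ((v_i · u_j) / (u_j · u_j)) · u_j.

Step by step this gives:
  u_1 = (-1, -2, -3)
  u_2 = (5/2, 1, -3/2)
  u_3 = (222/133, -333/133, 148/133)

Orthogonality check:
  u_2 · u_1 = 0 (should be 0)
  u_3 · u_1 = 0 (should be 0)
  u_3 · u_2 = 0 (should be 0)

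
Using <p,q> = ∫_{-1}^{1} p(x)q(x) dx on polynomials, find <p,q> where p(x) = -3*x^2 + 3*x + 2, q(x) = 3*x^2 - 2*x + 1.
<p,q> = -8/5

Expand the product: p(x)·q(x) = -9*x^4 + 15*x^3 - 3*x^2 - x + 2.
∫_{-1}^{1} of each monomial x^k gives [2/(k+1) if k even, 0 if k odd]. Integrating term-by-term (or equivalently evaluating the antiderivative F(x) = -9*x^5/5 + 15*x^4/4 - x^3 - x^2/2 + 2*x at the endpoints):
  F(1) − F(−1) = 49/20 − (81/20) = -8/5.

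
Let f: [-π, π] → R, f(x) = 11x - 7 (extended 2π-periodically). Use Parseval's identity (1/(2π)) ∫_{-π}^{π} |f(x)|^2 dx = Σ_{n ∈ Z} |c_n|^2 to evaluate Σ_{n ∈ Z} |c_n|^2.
Σ |c_n|^2 = 121π^2/3 + 49

Expand and integrate term by term over [-π, π]:
  ∫ (11x)^2 dx = 121·(2π^3/3); ∫ 2·11·(-7)·x dx = 0 (odd integrand); ∫ (-7)^2 dx = 49·2π.
So (1/(2π)) ∫_{-π}^{π} (11x - 7)^2 dx = 121π^2/3 + 49 = 121π^2/3 + 49.
Parseval ⇒ Σ |c_n|^2 = 121π^2/3 + 49.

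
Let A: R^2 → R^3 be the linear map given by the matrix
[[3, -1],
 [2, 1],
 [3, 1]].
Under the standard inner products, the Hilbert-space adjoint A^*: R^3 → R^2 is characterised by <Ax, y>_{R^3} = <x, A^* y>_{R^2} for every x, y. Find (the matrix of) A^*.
A^* = A^T =
[[3, 2, 3],
 [-1, 1, 1]]

For real matrices with standard dot products, the defining identity <Ax, y> = <x, A^* y> gives (Ax)^T y = x^T (A^*) y, i.e. x^T A^T y = x^T (A^*) y. Since this holds for all x, y, we must have A^* = A^T. Therefore
A^* =
[[3, 2, 3],
 [-1, 1, 1]].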